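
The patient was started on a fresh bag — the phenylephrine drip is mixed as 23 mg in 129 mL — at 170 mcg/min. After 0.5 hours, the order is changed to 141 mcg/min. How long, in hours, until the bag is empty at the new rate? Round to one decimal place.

Initial rate:
170 mcg/min × 60 min/hr = 10200 mcg/hr
Concentration = 23 mg ÷ 129 mL = 0.1782946 mg/mL = 178.2946 mcg/mL
Rate = 10200 mcg/hr ÷ 178.2946 mcg/mL = 57.2087 mL/hr
Volume infused so far = 57.2087 mL/hr × 0.5 hr = 28.60435 mL
Volume remaining = 129 − 28.60435 = 100.3957 mL
New rate:
141 mcg/min × 60 min/hr = 8460 mcg/hr
Rate = 8460 mcg/hr ÷ 178.2946 mcg/mL = 47.44957 mL/hr
Time remaining = 100.3957 mL ÷ 47.44957 mL/hr = 2.115839 hr

2.1 hours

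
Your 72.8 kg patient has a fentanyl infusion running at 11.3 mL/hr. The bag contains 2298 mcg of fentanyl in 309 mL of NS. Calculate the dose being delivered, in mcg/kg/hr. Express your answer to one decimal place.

1.2 mcg/kg/hr

Concentration = 2298 mcg ÷ 309 mL = 7.436893 mcg/mL
Drug rate = 11.3 mL/hr × 7.436893 mcg/mL = 84.03689 mcg/hr
84.03689 mcg/hr ÷ 72.8 kg = 1.154353 mcg/kg/hr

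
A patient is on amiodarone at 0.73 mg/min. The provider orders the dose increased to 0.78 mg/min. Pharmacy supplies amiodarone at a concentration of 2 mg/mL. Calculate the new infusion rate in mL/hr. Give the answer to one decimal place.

0.78 mg/min × 60 min/hr = 46.8 mg/hr
Rate = 46.8 mg/hr ÷ 2 mg/mL = 23.4 mL/hr

23.4 mL/hr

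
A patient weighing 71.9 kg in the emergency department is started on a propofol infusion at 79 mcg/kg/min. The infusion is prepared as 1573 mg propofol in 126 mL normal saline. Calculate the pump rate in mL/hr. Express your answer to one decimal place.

Dose = 79 mcg/kg/min × 71.9 kg = 5680.1 mcg/min
5680.1 mcg/min × 60 min/hr = 340806 mcg/hr
Concentration = 1573 mg ÷ 126 mL = 12.48413 mg/mL = 12484.13 mcg/mL
Rate = 340806 mcg/hr ÷ 12484.13 mcg/mL = 27.29915 mL/hr

27.3 mL/hr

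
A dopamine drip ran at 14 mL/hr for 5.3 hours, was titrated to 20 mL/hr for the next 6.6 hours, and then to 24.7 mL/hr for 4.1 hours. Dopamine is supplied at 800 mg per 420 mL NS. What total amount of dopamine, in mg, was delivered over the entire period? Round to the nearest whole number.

Concentration = 800 mg ÷ 420 mL = 1.904762 mg/mL
Stage 1: 14 mL/hr × 5.3 hr = 74.2 mL → 74.2 mL × 1.904762 mg/mL = 141.3333 mg
Stage 2: 20 mL/hr × 6.6 hr = 132 mL → 132 mL × 1.904762 mg/mL = 251.4286 mg
Stage 3: 24.7 mL/hr × 4.1 hr = 101.27 mL → 101.27 mL × 1.904762 mg/mL = 192.8952 mg
Total = 141.3333 + 251.4286 + 192.8952 = 585.6571 mg

586 mg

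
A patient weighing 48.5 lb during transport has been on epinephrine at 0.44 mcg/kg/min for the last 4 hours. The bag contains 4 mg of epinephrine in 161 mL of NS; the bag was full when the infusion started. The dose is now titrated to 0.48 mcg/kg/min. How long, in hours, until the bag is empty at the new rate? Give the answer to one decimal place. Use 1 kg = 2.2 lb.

2.6 hours

Initial rate:
Weight = 48.5 lb ÷ 2.2 lb/kg = 22.04545 kg
Dose = 0.44 mcg/kg/min × 22.04545 kg = 9.7 mcg/min
9.7 mcg/min × 60 min/hr = 582 mcg/hr
Concentration = 4 mg ÷ 161 mL = 0.02484472 mg/mL = 24.84472 mcg/mL
Rate = 582 mcg/hr ÷ 24.84472 mcg/mL = 23.4255 mL/hr
Volume infused so far = 23.4255 mL/hr × 4 hr = 93.702 mL
Volume remaining = 161 − 93.702 = 67.298 mL
New rate:
Dose = 0.48 mcg/kg/min × 22.04545 kg = 10.58182 mcg/min
10.58182 mcg/min × 60 min/hr = 634.9091 mcg/hr
Rate = 634.9091 mcg/hr ÷ 24.84472 mcg/mL = 25.55509 mL/hr
Time remaining = 67.298 mL ÷ 25.55509 mL/hr = 2.633448 hr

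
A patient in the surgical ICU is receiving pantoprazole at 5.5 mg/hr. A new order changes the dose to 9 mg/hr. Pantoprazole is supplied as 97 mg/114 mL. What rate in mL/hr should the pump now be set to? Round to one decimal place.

10.6 mL/hr

Concentration = 97 mg ÷ 114 mL = 0.8508772 mg/mL
Rate = 9 mg/hr ÷ 0.8508772 mg/mL = 10.57732 mL/hr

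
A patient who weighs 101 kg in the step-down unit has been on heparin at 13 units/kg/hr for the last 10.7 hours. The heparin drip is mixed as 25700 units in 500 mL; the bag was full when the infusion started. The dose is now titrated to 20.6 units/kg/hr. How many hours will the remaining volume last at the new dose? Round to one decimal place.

Initial rate:
Dose = 13 units/kg/hr × 101 kg = 1313 units/hr
Concentration = 25700 units ÷ 500 mL = 51.4 units/mL
Rate = 1313 units/hr ÷ 51.4 units/mL = 25.54475 mL/hr
Volume infused so far = 25.54475 mL/hr × 10.7 hr = 273.3288 mL
Volume remaining = 500 − 273.3288 = 226.6712 mL
New rate:
Dose = 20.6 units/kg/hr × 101 kg = 2080.6 units/hr
Rate = 2080.6 units/hr ÷ 51.4 units/mL = 40.4786 mL/hr
Time remaining = 226.6712 mL ÷ 40.4786 mL/hr = 5.599779 hr

5.6 hours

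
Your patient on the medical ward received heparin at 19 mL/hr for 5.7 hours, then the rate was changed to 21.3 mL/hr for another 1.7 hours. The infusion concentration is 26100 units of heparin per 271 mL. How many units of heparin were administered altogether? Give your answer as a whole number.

Concentration = 26100 units ÷ 271 mL = 96.30996 units/mL
Stage 1: 19 mL/hr × 5.7 hr = 108.3 mL → 108.3 mL × 96.30996 units/mL = 10430.37 units
Stage 2: 21.3 mL/hr × 1.7 hr = 36.21 mL → 36.21 mL × 96.30996 units/mL = 3487.384 units
Total = 10430.37 + 3487.384 = 13917.75 units

13918 units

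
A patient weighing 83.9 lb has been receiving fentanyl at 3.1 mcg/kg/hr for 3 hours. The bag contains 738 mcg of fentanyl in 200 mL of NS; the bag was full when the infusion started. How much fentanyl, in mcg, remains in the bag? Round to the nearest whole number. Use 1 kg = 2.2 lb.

383 mcg

Weight = 83.9 lb ÷ 2.2 lb/kg = 38.13636 kg
Dose = 3.1 mcg/kg/hr × 38.13636 kg = 118.2227 mcg/hr
Concentration = 738 mcg ÷ 200 mL = 3.69 mcg/mL
Rate = 118.2227 mcg/hr ÷ 3.69 mcg/mL = 32.03868 mL/hr
Volume infused = 32.03868 mL/hr × 3 hr = 96.11604 mL
Volume remaining = 200 − 96.11604 = 103.884 mL
Drug remaining = 103.884 mL × 3.69 mcg/mL = 383.3318 mcg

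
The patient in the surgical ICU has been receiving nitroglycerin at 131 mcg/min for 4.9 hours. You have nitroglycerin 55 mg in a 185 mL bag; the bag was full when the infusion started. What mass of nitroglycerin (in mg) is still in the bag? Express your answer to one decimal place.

131 mcg/min × 60 min/hr = 7860 mcg/hr
Concentration = 55 mg ÷ 185 mL = 0.2972973 mg/mL = 297.2973 mcg/mL
Rate = 7860 mcg/hr ÷ 297.2973 mcg/mL = 26.43818 mL/hr
Volume infused = 26.43818 mL/hr × 4.9 hr = 129.5471 mL
Volume remaining = 185 − 129.5471 = 55.45291 mL
Drug remaining = 55.45291 mL × 297.2973 mcg/mL = 16486 mcg = 16.486 mg

16.5 mg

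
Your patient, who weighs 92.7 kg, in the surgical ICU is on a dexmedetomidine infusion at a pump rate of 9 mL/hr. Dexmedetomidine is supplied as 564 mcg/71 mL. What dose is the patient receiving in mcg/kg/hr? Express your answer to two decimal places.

Concentration = 564 mcg ÷ 71 mL = 7.943662 mcg/mL
Drug rate = 9 mL/hr × 7.943662 mcg/mL = 71.49296 mcg/hr
71.49296 mcg/hr ÷ 92.7 kg = 0.7712293 mcg/kg/hr

0.77 mcg/kg/hr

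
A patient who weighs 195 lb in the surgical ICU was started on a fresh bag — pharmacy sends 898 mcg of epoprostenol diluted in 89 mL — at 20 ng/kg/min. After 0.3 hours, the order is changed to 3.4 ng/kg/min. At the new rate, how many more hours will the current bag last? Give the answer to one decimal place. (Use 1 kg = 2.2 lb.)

47.9 hours

Initial rate:
Weight = 195 lb ÷ 2.2 lb/kg = 88.63636 kg
Dose = 20 ng/kg/min × 88.63636 kg = 1772.727 ng/min
1772.727 ng/min × 60 min/hr = 106363.6 ng/hr
Concentration = 898 mcg ÷ 89 mL = 10.08989 mcg/mL = 10089.89 ng/mL
Rate = 106363.6 ng/hr ÷ 10089.89 ng/mL = 10.54161 mL/hr
Volume infused so far = 10.54161 mL/hr × 0.3 hr = 3.162482 mL
Volume remaining = 89 − 3.162482 = 85.83752 mL
New rate:
Dose = 3.4 ng/kg/min × 88.63636 kg = 301.3636 ng/min
301.3636 ng/min × 60 min/hr = 18081.82 ng/hr
Rate = 18081.82 ng/hr ÷ 10089.89 ng/mL = 1.792073 mL/hr
Time remaining = 85.83752 mL ÷ 1.792073 mL/hr = 47.89844 hr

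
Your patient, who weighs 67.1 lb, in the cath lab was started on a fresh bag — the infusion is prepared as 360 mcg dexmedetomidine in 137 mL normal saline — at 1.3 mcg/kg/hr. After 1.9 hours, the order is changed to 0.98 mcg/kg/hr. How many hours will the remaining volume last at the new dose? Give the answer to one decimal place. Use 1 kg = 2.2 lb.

Initial rate:
Weight = 67.1 lb ÷ 2.2 lb/kg = 30.5 kg
Dose = 1.3 mcg/kg/hr × 30.5 kg = 39.65 mcg/hr
Concentration = 360 mcg ÷ 137 mL = 2.627737 mcg/mL
Rate = 39.65 mcg/hr ÷ 2.627737 mcg/mL = 15.08903 mL/hr
Volume infused so far = 15.08903 mL/hr × 1.9 hr = 28.66915 mL
Volume remaining = 137 − 28.66915 = 108.3308 mL
New rate:
Dose = 0.98 mcg/kg/hr × 30.5 kg = 29.89 mcg/hr
Rate = 29.89 mcg/hr ÷ 2.627737 mcg/mL = 11.37481 mL/hr
Time remaining = 108.3308 mL ÷ 11.37481 mL/hr = 9.523754 hr

9.5 hours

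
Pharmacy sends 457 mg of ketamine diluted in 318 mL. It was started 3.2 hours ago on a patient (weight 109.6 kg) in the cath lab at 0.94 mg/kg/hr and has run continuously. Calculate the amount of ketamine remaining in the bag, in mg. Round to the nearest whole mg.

Dose = 0.94 mg/kg/hr × 109.6 kg = 103.024 mg/hr
Concentration = 457 mg ÷ 318 mL = 1.437107 mg/mL
Rate = 103.024 mg/hr ÷ 1.437107 mg/mL = 71.68847 mL/hr
Volume infused = 71.68847 mL/hr × 3.2 hr = 229.4031 mL
Volume remaining = 318 − 229.4031 = 88.59689 mL
Drug remaining = 88.59689 mL × 1.437107 mg/mL = 127.3232 mg

127 mg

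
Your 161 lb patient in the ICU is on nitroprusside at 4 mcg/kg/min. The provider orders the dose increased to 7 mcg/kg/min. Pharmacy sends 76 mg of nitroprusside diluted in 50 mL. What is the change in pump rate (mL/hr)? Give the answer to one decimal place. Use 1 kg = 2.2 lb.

At the current dose:
Weight = 161 lb ÷ 2.2 lb/kg = 73.18182 kg
Dose = 4 mcg/kg/min × 73.18182 kg = 292.7273 mcg/min
292.7273 mcg/min × 60 min/hr = 17563.64 mcg/hr
Concentration = 76 mg ÷ 50 mL = 1.52 mg/mL = 1520 mcg/mL
Rate = 17563.64 mcg/hr ÷ 1520 mcg/mL = 11.55502 mL/hr
At the new dose:
Dose = 7 mcg/kg/min × 73.18182 kg = 512.2727 mcg/min
512.2727 mcg/min × 60 min/hr = 30736.36 mcg/hr
Rate = 30736.36 mcg/hr ÷ 1520 mcg/mL = 20.22129 mL/hr
Change = 20.22129 − 11.55502 = 8.666268 mL/hr → 8.666268 mL/hr increase

8.7 mL/hr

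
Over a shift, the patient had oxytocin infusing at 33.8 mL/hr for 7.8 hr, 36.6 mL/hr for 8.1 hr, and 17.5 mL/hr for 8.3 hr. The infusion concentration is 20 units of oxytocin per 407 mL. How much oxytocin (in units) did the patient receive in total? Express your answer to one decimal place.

34.7 units

Concentration = 20 units ÷ 407 mL = 0.04914005 units/mL
Stage 1: 33.8 mL/hr × 7.8 hr = 263.64 mL → 263.64 mL × 0.04914005 units/mL = 12.95528 units
Stage 2: 36.6 mL/hr × 8.1 hr = 296.46 mL → 296.46 mL × 0.04914005 units/mL = 14.56806 units
Stage 3: 17.5 mL/hr × 8.3 hr = 145.25 mL → 145.25 mL × 0.04914005 units/mL = 7.137592 units
Total = 12.95528 + 14.56806 + 7.137592 = 34.66093 units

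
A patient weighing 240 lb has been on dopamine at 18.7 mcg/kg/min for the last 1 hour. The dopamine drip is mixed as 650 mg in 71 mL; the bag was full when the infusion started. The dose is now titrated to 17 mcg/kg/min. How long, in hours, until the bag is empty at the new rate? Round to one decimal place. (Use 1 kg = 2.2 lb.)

4.7 hours

Initial rate:
Weight = 240 lb ÷ 2.2 lb/kg = 109.0909 kg
Dose = 18.7 mcg/kg/min × 109.0909 kg = 2040 mcg/min
2040 mcg/min × 60 min/hr = 122400 mcg/hr
Concentration = 650 mg ÷ 71 mL = 9.15493 mg/mL = 9154.93 mcg/mL
Rate = 122400 mcg/hr ÷ 9154.93 mcg/mL = 13.36985 mL/hr
Volume infused so far = 13.36985 mL/hr × 1 hr = 13.36985 mL
Volume remaining = 71 − 13.36985 = 57.63015 mL
New rate:
Dose = 17 mcg/kg/min × 109.0909 kg = 1854.545 mcg/min
1854.545 mcg/min × 60 min/hr = 111272.7 mcg/hr
Rate = 111272.7 mcg/hr ÷ 9154.93 mcg/mL = 12.15441 mL/hr
Time remaining = 57.63015 mL ÷ 12.15441 mL/hr = 4.741503 hr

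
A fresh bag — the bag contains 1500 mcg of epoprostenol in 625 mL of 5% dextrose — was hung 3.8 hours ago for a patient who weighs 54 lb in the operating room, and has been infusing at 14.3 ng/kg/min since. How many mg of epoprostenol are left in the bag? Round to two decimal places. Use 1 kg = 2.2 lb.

1.42 mg

Weight = 54 lb ÷ 2.2 lb/kg = 24.54545 kg
Dose = 14.3 ng/kg/min × 24.54545 kg = 351 ng/min
351 ng/min × 60 min/hr = 21060 ng/hr
Concentration = 1500 mcg ÷ 625 mL = 2.4 mcg/mL = 2400 ng/mL
Rate = 21060 ng/hr ÷ 2400 ng/mL = 8.775 mL/hr
Volume infused = 8.775 mL/hr × 3.8 hr = 33.345 mL
Volume remaining = 625 − 33.345 = 591.655 mL
Drug remaining = 591.655 mL × 2400 ng/mL = 1419972 ng = 1.419972 mg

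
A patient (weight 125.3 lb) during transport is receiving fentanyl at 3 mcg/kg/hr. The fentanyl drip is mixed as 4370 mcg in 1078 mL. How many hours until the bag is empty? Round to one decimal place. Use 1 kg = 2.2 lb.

Weight = 125.3 lb ÷ 2.2 lb/kg = 56.95455 kg
Dose = 3 mcg/kg/hr × 56.95455 kg = 170.8636 mcg/hr
Concentration = 4370 mcg ÷ 1078 mL = 4.053803 mcg/mL
Rate = 170.8636 mcg/hr ÷ 4.053803 mcg/mL = 42.14897 mL/hr
Duration = 1078 mL ÷ 42.14897 mL/hr = 25.57595 hr

25.6 hours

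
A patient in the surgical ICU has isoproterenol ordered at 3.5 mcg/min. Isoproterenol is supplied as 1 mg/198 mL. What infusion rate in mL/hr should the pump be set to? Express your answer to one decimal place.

41.6 mL/hr

3.5 mcg/min × 60 min/hr = 210 mcg/hr
Concentration = 1 mg ÷ 198 mL = 0.005050505 mg/mL = 5.050505 mcg/mL
Rate = 210 mcg/hr ÷ 5.050505 mcg/mL = 41.58 mL/hr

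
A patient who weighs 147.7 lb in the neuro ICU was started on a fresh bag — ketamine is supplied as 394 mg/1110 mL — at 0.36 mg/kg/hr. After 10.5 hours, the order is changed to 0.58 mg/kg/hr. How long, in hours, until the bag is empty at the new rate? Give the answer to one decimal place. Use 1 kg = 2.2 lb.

3.6 hours

Initial rate:
Weight = 147.7 lb ÷ 2.2 lb/kg = 67.13636 kg
Dose = 0.36 mg/kg/hr × 67.13636 kg = 24.16909 mg/hr
Concentration = 394 mg ÷ 1110 mL = 0.354955 mg/mL
Rate = 24.16909 mg/hr ÷ 0.354955 mg/mL = 68.09059 mL/hr
Volume infused so far = 68.09059 mL/hr × 10.5 hr = 714.9512 mL
Volume remaining = 1110 − 714.9512 = 395.0488 mL
New rate:
Dose = 0.58 mg/kg/hr × 67.13636 kg = 38.93909 mg/hr
Rate = 38.93909 mg/hr ÷ 0.354955 mg/mL = 109.7015 mL/hr
Time remaining = 395.0488 mL ÷ 109.7015 mL/hr = 3.601125 hr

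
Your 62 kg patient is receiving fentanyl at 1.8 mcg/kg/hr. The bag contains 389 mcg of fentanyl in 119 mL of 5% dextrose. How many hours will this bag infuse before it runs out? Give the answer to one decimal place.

Dose = 1.8 mcg/kg/hr × 62 kg = 111.6 mcg/hr
Concentration = 389 mcg ÷ 119 mL = 3.268908 mcg/mL
Rate = 111.6 mcg/hr ÷ 3.268908 mcg/mL = 34.13985 mL/hr
Duration = 119 mL ÷ 34.13985 mL/hr = 3.485663 hr

3.5 hours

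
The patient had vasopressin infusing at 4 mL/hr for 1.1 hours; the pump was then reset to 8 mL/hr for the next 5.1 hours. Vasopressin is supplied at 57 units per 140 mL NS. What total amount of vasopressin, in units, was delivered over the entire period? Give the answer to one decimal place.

18.4 units

Concentration = 57 units ÷ 140 mL = 0.4071429 units/mL
Stage 1: 4 mL/hr × 1.1 hr = 4.4 mL → 4.4 mL × 0.4071429 units/mL = 1.791429 units
Stage 2: 8 mL/hr × 5.1 hr = 40.8 mL → 40.8 mL × 0.4071429 units/mL = 16.61143 units
Total = 1.791429 + 16.61143 = 18.40286 units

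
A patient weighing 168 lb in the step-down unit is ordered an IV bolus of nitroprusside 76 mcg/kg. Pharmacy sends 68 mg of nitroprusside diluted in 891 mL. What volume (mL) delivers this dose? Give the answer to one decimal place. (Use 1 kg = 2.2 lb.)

Weight = 168 lb ÷ 2.2 lb/kg = 76.36364 kg
Dose = 76 mcg/kg × 76.36364 kg = 5803.636 mcg
Concentration = 68 mg ÷ 891 mL = 0.07631874 mg/mL = 76.31874 mcg/mL
Volume = 5803.636 mcg ÷ 76.31874 mcg/mL = 76.04471 mL

76.0 mL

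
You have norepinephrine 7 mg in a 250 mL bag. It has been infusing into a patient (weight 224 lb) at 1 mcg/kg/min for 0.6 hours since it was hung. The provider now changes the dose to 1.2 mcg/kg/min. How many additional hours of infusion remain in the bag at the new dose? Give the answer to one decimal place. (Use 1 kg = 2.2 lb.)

Initial rate:
Weight = 224 lb ÷ 2.2 lb/kg = 101.8182 kg
Dose = 1 mcg/kg/min × 101.8182 kg = 101.8182 mcg/min
101.8182 mcg/min × 60 min/hr = 6109.091 mcg/hr
Concentration = 7 mg ÷ 250 mL = 0.028 mg/mL = 28 mcg/mL
Rate = 6109.091 mcg/hr ÷ 28 mcg/mL = 218.1818 mL/hr
Volume infused so far = 218.1818 mL/hr × 0.6 hr = 130.9091 mL
Volume remaining = 250 − 130.9091 = 119.0909 mL
New rate:
Dose = 1.2 mcg/kg/min × 101.8182 kg = 122.1818 mcg/min
122.1818 mcg/min × 60 min/hr = 7330.909 mcg/hr
Rate = 7330.909 mcg/hr ÷ 28 mcg/mL = 261.8182 mL/hr
Time remaining = 119.0909 mL ÷ 261.8182 mL/hr = 0.4548611 hr

0.5 hours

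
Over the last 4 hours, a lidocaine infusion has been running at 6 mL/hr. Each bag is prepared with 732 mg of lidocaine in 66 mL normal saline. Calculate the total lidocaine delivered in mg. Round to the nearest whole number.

Concentration = 732 mg ÷ 66 mL = 11.09091 mg/mL
Drug rate = 6 mL/hr × 11.09091 mg/mL = 66.54545 mg/hr
Total = 66.54545 mg/hr × 4 hr = 266.1818 mg

266 mg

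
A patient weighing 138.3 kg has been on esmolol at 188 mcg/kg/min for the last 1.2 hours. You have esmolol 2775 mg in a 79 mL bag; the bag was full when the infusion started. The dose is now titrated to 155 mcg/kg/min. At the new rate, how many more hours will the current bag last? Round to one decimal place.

Initial rate:
Dose = 188 mcg/kg/min × 138.3 kg = 26000.4 mcg/min
26000.4 mcg/min × 60 min/hr = 1560024 mcg/hr
Concentration = 2775 mg ÷ 79 mL = 35.12658 mg/mL = 35126.58 mcg/mL
Rate = 1560024 mcg/hr ÷ 35126.58 mcg/mL = 44.41149 mL/hr
Volume infused so far = 44.41149 mL/hr × 1.2 hr = 53.29379 mL
Volume remaining = 79 − 53.29379 = 25.70621 mL
New rate:
Dose = 155 mcg/kg/min × 138.3 kg = 21436.5 mcg/min
21436.5 mcg/min × 60 min/hr = 1286190 mcg/hr
Rate = 1286190 mcg/hr ÷ 35126.58 mcg/mL = 36.61586 mL/hr
Time remaining = 25.70621 mL ÷ 36.61586 mL/hr = 0.7020512 hr

0.7 hours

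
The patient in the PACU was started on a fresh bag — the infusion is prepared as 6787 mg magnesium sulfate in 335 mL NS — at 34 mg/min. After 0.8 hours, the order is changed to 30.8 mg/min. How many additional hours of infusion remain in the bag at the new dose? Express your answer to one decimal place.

Initial rate:
34 mg/min × 60 min/hr = 2040 mg/hr
Concentration = 6787 mg ÷ 335 mL = 20.2597 mg/mL
Rate = 2040 mg/hr ÷ 20.2597 mg/mL = 100.6925 mL/hr
Volume infused so far = 100.6925 mL/hr × 0.8 hr = 80.554 mL
Volume remaining = 335 − 80.554 = 254.446 mL
New rate:
30.8 mg/min × 60 min/hr = 1848 mg/hr
Rate = 1848 mg/hr ÷ 20.2597 mg/mL = 91.21556 mL/hr
Time remaining = 254.446 mL ÷ 91.21556 mL/hr = 2.789502 hr

2.8 hours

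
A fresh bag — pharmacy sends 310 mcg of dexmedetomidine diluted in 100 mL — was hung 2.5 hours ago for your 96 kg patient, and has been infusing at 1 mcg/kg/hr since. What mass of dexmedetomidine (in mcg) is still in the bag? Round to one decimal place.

70.0 mcg

Dose = 1 mcg/kg/hr × 96 kg = 96 mcg/hr
Concentration = 310 mcg ÷ 100 mL = 3.1 mcg/mL
Rate = 96 mcg/hr ÷ 3.1 mcg/mL = 30.96774 mL/hr
Volume infused = 30.96774 mL/hr × 2.5 hr = 77.41935 mL
Volume remaining = 100 − 77.41935 = 22.58065 mL
Drug remaining = 22.58065 mL × 3.1 mcg/mL = 70 mcg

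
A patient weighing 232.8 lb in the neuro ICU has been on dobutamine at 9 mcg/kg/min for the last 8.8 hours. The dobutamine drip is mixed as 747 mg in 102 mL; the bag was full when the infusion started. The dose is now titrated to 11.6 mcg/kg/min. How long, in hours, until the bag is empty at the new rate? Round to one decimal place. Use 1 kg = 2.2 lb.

3.3 hours

Initial rate:
Weight = 232.8 lb ÷ 2.2 lb/kg = 105.8182 kg
Dose = 9 mcg/kg/min × 105.8182 kg = 952.3636 mcg/min
952.3636 mcg/min × 60 min/hr = 57141.82 mcg/hr
Concentration = 747 mg ÷ 102 mL = 7.323529 mg/mL = 7323.529 mcg/mL
Rate = 57141.82 mcg/hr ÷ 7323.529 mcg/mL = 7.802497 mL/hr
Volume infused so far = 7.802497 mL/hr × 8.8 hr = 68.66198 mL
Volume remaining = 102 − 68.66198 = 33.33802 mL
New rate:
Dose = 11.6 mcg/kg/min × 105.8182 kg = 1227.491 mcg/min
1227.491 mcg/min × 60 min/hr = 73649.45 mcg/hr
Rate = 73649.45 mcg/hr ÷ 7323.529 mcg/mL = 10.05655 mL/hr
Time remaining = 33.33802 mL ÷ 10.05655 mL/hr = 3.315055 hr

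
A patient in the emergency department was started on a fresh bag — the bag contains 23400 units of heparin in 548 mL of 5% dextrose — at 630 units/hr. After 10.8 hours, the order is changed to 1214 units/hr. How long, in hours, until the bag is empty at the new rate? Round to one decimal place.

13.7 hours

Initial rate:
Concentration = 23400 units ÷ 548 mL = 42.70073 units/mL
Rate = 630 units/hr ÷ 42.70073 units/mL = 14.75385 mL/hr
Volume infused so far = 14.75385 mL/hr × 10.8 hr = 159.3415 mL
Volume remaining = 548 − 159.3415 = 388.6585 mL
New rate:
Rate = 1214 units/hr ÷ 42.70073 units/mL = 28.43043 mL/hr
Time remaining = 388.6585 mL ÷ 28.43043 mL/hr = 13.67051 hr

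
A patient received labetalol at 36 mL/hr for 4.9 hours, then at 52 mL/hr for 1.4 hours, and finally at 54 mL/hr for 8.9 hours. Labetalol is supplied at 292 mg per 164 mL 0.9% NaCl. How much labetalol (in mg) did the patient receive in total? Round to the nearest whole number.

Concentration = 292 mg ÷ 164 mL = 1.780488 mg/mL
Stage 1: 36 mL/hr × 4.9 hr = 176.4 mL → 176.4 mL × 1.780488 mg/mL = 314.078 mg
Stage 2: 52 mL/hr × 1.4 hr = 72.8 mL → 72.8 mL × 1.780488 mg/mL = 129.6195 mg
Stage 3: 54 mL/hr × 8.9 hr = 480.6 mL → 480.6 mL × 1.780488 mg/mL = 855.7024 mg
Total = 314.078 + 129.6195 + 855.7024 = 1299.4 mg

1299 mg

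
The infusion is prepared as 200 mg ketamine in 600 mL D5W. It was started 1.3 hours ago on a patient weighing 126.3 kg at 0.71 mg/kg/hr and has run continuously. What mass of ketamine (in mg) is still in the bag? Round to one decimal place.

83.4 mg

Dose = 0.71 mg/kg/hr × 126.3 kg = 89.673 mg/hr
Concentration = 200 mg ÷ 600 mL = 0.3333333 mg/mL
Rate = 89.673 mg/hr ÷ 0.3333333 mg/mL = 269.019 mL/hr
Volume infused = 269.019 mL/hr × 1.3 hr = 349.7247 mL
Volume remaining = 600 − 349.7247 = 250.2753 mL
Drug remaining = 250.2753 mL × 0.3333333 mg/mL = 83.4251 mg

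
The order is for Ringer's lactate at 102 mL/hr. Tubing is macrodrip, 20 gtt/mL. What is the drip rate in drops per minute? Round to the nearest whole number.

34 gtt/min

102 mL/hr ÷ 60 min/hr = 1.7 mL/min
1.7 mL/min × 20 gtt/mL = 34 gtt/min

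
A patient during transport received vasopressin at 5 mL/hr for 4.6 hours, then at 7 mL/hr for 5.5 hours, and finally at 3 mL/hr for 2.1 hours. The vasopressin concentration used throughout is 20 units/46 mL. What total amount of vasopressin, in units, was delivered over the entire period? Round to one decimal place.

Concentration = 20 units ÷ 46 mL = 0.4347826 units/mL
Stage 1: 5 mL/hr × 4.6 hr = 23 mL → 23 mL × 0.4347826 units/mL = 10 units
Stage 2: 7 mL/hr × 5.5 hr = 38.5 mL → 38.5 mL × 0.4347826 units/mL = 16.73913 units
Stage 3: 3 mL/hr × 2.1 hr = 6.3 mL → 6.3 mL × 0.4347826 units/mL = 2.73913 units
Total = 10 + 16.73913 + 2.73913 = 29.47826 units

29.5 units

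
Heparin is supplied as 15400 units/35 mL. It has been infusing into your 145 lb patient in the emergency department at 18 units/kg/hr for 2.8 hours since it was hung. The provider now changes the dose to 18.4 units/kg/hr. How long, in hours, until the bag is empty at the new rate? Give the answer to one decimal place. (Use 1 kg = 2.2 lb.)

10.0 hours

Initial rate:
Weight = 145 lb ÷ 2.2 lb/kg = 65.90909 kg
Dose = 18 units/kg/hr × 65.90909 kg = 1186.364 units/hr
Concentration = 15400 units ÷ 35 mL = 440 units/mL
Rate = 1186.364 units/hr ÷ 440 units/mL = 2.696281 mL/hr
Volume infused so far = 2.696281 mL/hr × 2.8 hr = 7.549587 mL
Volume remaining = 35 − 7.549587 = 27.45041 mL
New rate:
Dose = 18.4 units/kg/hr × 65.90909 kg = 1212.727 units/hr
Rate = 1212.727 units/hr ÷ 440 units/mL = 2.756198 mL/hr
Time remaining = 27.45041 mL ÷ 2.756198 mL/hr = 9.95952 hr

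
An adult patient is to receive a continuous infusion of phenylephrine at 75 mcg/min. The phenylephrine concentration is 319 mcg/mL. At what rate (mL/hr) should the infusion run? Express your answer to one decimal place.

75 mcg/min × 60 min/hr = 4500 mcg/hr
Rate = 4500 mcg/hr ÷ 319 mcg/mL = 14.10658 mL/hr

14.1 mL/hr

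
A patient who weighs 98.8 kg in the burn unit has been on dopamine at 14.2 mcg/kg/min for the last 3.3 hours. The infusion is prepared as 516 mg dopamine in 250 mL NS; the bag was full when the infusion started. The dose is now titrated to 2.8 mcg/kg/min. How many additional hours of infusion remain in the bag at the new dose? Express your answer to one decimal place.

Initial rate:
Dose = 14.2 mcg/kg/min × 98.8 kg = 1402.96 mcg/min
1402.96 mcg/min × 60 min/hr = 84177.6 mcg/hr
Concentration = 516 mg ÷ 250 mL = 2.064 mg/mL = 2064 mcg/mL
Rate = 84177.6 mcg/hr ÷ 2064 mcg/mL = 40.78372 mL/hr
Volume infused so far = 40.78372 mL/hr × 3.3 hr = 134.5863 mL
Volume remaining = 250 − 134.5863 = 115.4137 mL
New rate:
Dose = 2.8 mcg/kg/min × 98.8 kg = 276.64 mcg/min
276.64 mcg/min × 60 min/hr = 16598.4 mcg/hr
Rate = 16598.4 mcg/hr ÷ 2064 mcg/mL = 8.04186 mL/hr
Time remaining = 115.4137 mL ÷ 8.04186 mL/hr = 14.35162 hr

14.4 hours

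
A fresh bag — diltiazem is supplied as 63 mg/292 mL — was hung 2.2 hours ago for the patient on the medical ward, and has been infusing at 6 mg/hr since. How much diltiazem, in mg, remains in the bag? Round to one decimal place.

49.8 mg

Concentration = 63 mg ÷ 292 mL = 0.2157534 mg/mL
Rate = 6 mg/hr ÷ 0.2157534 mg/mL = 27.80952 mL/hr
Volume infused = 27.80952 mL/hr × 2.2 hr = 61.18095 mL
Volume remaining = 292 − 61.18095 = 230.819 mL
Drug remaining = 230.819 mL × 0.2157534 mg/mL = 49.8 mg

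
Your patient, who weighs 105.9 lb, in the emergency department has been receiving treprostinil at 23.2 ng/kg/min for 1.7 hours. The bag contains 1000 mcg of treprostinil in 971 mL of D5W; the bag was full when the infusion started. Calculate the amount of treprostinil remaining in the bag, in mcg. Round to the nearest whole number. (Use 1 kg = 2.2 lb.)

Weight = 105.9 lb ÷ 2.2 lb/kg = 48.13636 kg
Dose = 23.2 ng/kg/min × 48.13636 kg = 1116.764 ng/min
1116.764 ng/min × 60 min/hr = 67005.82 ng/hr
Concentration = 1000 mcg ÷ 971 mL = 1.029866 mcg/mL = 1029.866 ng/mL
Rate = 67005.82 ng/hr ÷ 1029.866 ng/mL = 65.06265 mL/hr
Volume infused = 65.06265 mL/hr × 1.7 hr = 110.6065 mL
Volume remaining = 971 − 110.6065 = 860.3935 mL
Drug remaining = 860.3935 mL × 1029.866 ng/mL = 886090.1 ng = 886.0901 mcg

886 mcg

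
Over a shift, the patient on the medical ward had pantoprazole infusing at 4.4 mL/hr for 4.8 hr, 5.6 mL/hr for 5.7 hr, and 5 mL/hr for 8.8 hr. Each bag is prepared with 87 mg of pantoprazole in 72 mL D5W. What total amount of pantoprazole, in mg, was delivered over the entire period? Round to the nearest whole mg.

117 mg

Concentration = 87 mg ÷ 72 mL = 1.208333 mg/mL
Stage 1: 4.4 mL/hr × 4.8 hr = 21.12 mL → 21.12 mL × 1.208333 mg/mL = 25.52 mg
Stage 2: 5.6 mL/hr × 5.7 hr = 31.92 mL → 31.92 mL × 1.208333 mg/mL = 38.57 mg
Stage 3: 5 mL/hr × 8.8 hr = 44 mL → 44 mL × 1.208333 mg/mL = 53.16667 mg
Total = 25.52 + 38.57 + 53.16667 = 117.2567 mg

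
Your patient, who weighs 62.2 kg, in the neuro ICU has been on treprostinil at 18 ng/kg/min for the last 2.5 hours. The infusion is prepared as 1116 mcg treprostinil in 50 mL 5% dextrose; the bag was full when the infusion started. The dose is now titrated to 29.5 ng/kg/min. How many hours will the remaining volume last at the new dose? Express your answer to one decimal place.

Initial rate:
Dose = 18 ng/kg/min × 62.2 kg = 1119.6 ng/min
1119.6 ng/min × 60 min/hr = 67176 ng/hr
Concentration = 1116 mcg ÷ 50 mL = 22.32 mcg/mL = 22320 ng/mL
Rate = 67176 ng/hr ÷ 22320 ng/mL = 3.009677 mL/hr
Volume infused so far = 3.009677 mL/hr × 2.5 hr = 7.524194 mL
Volume remaining = 50 − 7.524194 = 42.47581 mL
New rate:
Dose = 29.5 ng/kg/min × 62.2 kg = 1834.9 ng/min
1834.9 ng/min × 60 min/hr = 110094 ng/hr
Rate = 110094 ng/hr ÷ 22320 ng/mL = 4.932527 mL/hr
Time remaining = 42.47581 mL ÷ 4.932527 mL/hr = 8.611368 hr

8.6 hours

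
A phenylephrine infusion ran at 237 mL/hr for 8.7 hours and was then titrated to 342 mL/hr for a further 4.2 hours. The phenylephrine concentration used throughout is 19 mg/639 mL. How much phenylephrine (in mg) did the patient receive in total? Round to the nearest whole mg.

Concentration = 19 mg ÷ 639 mL = 0.02973396 mg/mL
Stage 1: 237 mL/hr × 8.7 hr = 2061.9 mL → 2061.9 mL × 0.02973396 mg/mL = 61.30845 mg
Stage 2: 342 mL/hr × 4.2 hr = 1436.4 mL → 1436.4 mL × 0.02973396 mg/mL = 42.70986 mg
Total = 61.30845 + 42.70986 = 104.0183 mg

104 mg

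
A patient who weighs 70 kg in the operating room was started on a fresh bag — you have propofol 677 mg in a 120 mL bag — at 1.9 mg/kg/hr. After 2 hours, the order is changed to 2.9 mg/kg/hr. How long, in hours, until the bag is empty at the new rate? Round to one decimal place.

Initial rate:
Dose = 1.9 mg/kg/hr × 70 kg = 133 mg/hr
Concentration = 677 mg ÷ 120 mL = 5.641667 mg/mL
Rate = 133 mg/hr ÷ 5.641667 mg/mL = 23.57459 mL/hr
Volume infused so far = 23.57459 mL/hr × 2 hr = 47.14919 mL
Volume remaining = 120 − 47.14919 = 72.85081 mL
New rate:
Dose = 2.9 mg/kg/hr × 70 kg = 203 mg/hr
Rate = 203 mg/hr ÷ 5.641667 mg/mL = 35.98227 mL/hr
Time remaining = 72.85081 mL ÷ 35.98227 mL/hr = 2.024631 hr

2.0 hours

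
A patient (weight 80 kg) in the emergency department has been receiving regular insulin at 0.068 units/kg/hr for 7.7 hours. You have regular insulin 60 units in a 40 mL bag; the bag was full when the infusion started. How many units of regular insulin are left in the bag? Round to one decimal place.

Dose = 0.068 units/kg/hr × 80 kg = 5.44 units/hr
Concentration = 60 units ÷ 40 mL = 1.5 units/mL
Rate = 5.44 units/hr ÷ 1.5 units/mL = 3.626667 mL/hr
Volume infused = 3.626667 mL/hr × 7.7 hr = 27.92533 mL
Volume remaining = 40 − 27.92533 = 12.07467 mL
Drug remaining = 12.07467 mL × 1.5 units/mL = 18.112 units

18.1 units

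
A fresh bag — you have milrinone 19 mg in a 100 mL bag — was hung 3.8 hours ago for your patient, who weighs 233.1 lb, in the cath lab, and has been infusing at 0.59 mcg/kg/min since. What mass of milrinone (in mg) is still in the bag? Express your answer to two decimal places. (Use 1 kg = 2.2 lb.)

Weight = 233.1 lb ÷ 2.2 lb/kg = 105.9545 kg
Dose = 0.59 mcg/kg/min × 105.9545 kg = 62.51318 mcg/min
62.51318 mcg/min × 60 min/hr = 3750.791 mcg/hr
Concentration = 19 mg ÷ 100 mL = 0.19 mg/mL = 190 mcg/mL
Rate = 3750.791 mcg/hr ÷ 190 mcg/mL = 19.741 mL/hr
Volume infused = 19.741 mL/hr × 3.8 hr = 75.01582 mL
Volume remaining = 100 − 75.01582 = 24.98418 mL
Drug remaining = 24.98418 mL × 190 mcg/mL = 4746.995 mcg = 4.746995 mg

4.75 mg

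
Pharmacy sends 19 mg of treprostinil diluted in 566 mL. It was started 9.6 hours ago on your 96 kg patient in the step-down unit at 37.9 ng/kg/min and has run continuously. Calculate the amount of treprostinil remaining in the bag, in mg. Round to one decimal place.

Dose = 37.9 ng/kg/min × 96 kg = 3638.4 ng/min
3638.4 ng/min × 60 min/hr = 218304 ng/hr
Concentration = 19 mg ÷ 566 mL = 0.0335689 mg/mL = 33568.9 ng/mL
Rate = 218304 ng/hr ÷ 33568.9 ng/mL = 6.503161 mL/hr
Volume infused = 6.503161 mL/hr × 9.6 hr = 62.43035 mL
Volume remaining = 566 − 62.43035 = 503.5697 mL
Drug remaining = 503.5697 mL × 33568.9 ng/mL = 16904282 ng = 16.90428 mg

16.9 mg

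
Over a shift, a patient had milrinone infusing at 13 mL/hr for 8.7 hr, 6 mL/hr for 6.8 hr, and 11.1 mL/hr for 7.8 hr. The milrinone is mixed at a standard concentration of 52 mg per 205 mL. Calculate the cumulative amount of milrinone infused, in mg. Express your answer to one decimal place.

Concentration = 52 mg ÷ 205 mL = 0.2536585 mg/mL
Stage 1: 13 mL/hr × 8.7 hr = 113.1 mL → 113.1 mL × 0.2536585 mg/mL = 28.68878 mg
Stage 2: 6 mL/hr × 6.8 hr = 40.8 mL → 40.8 mL × 0.2536585 mg/mL = 10.34927 mg
Stage 3: 11.1 mL/hr × 7.8 hr = 86.58 mL → 86.58 mL × 0.2536585 mg/mL = 21.96176 mg
Total = 28.68878 + 10.34927 + 21.96176 = 60.9998 mg

61.0 mg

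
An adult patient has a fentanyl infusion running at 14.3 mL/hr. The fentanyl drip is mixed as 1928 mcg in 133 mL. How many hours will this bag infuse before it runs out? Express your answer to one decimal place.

Duration = 133 mL ÷ 14.3 mL/hr = 9.300699 hr

9.3 hours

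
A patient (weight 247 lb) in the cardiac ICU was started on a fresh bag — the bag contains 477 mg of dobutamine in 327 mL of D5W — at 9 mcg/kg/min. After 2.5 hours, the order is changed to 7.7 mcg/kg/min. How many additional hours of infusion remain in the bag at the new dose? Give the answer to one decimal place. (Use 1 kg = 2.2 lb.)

Initial rate:
Weight = 247 lb ÷ 2.2 lb/kg = 112.2727 kg
Dose = 9 mcg/kg/min × 112.2727 kg = 1010.455 mcg/min
1010.455 mcg/min × 60 min/hr = 60627.27 mcg/hr
Concentration = 477 mg ÷ 327 mL = 1.458716 mg/mL = 1458.716 mcg/mL
Rate = 60627.27 mcg/hr ÷ 1458.716 mcg/mL = 41.56209 mL/hr
Volume infused so far = 41.56209 mL/hr × 2.5 hr = 103.9052 mL
Volume remaining = 327 − 103.9052 = 223.0948 mL
New rate:
Dose = 7.7 mcg/kg/min × 112.2727 kg = 864.5 mcg/min
864.5 mcg/min × 60 min/hr = 51870 mcg/hr
Rate = 51870 mcg/hr ÷ 1458.716 mcg/mL = 35.55868 mL/hr
Time remaining = 223.0948 mL ÷ 35.55868 mL/hr = 6.273989 hr

6.3 hours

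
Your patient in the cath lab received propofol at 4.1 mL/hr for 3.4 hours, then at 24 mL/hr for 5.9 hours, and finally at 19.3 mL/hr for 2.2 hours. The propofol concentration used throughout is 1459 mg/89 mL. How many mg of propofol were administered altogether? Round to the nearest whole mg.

Concentration = 1459 mg ÷ 89 mL = 16.39326 mg/mL
Stage 1: 4.1 mL/hr × 3.4 hr = 13.94 mL → 13.94 mL × 16.39326 mg/mL = 228.522 mg
Stage 2: 24 mL/hr × 5.9 hr = 141.6 mL → 141.6 mL × 16.39326 mg/mL = 2321.285 mg
Stage 3: 19.3 mL/hr × 2.2 hr = 42.46 mL → 42.46 mL × 16.39326 mg/mL = 696.0578 mg
Total = 228.522 + 2321.285 + 696.0578 = 3245.865 mg

3246 mg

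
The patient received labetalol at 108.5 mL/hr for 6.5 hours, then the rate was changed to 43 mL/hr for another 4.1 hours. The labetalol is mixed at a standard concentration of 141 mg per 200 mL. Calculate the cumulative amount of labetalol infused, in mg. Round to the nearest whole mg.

Concentration = 141 mg ÷ 200 mL = 0.705 mg/mL
Stage 1: 108.5 mL/hr × 6.5 hr = 705.25 mL → 705.25 mL × 0.705 mg/mL = 497.2012 mg
Stage 2: 43 mL/hr × 4.1 hr = 176.3 mL → 176.3 mL × 0.705 mg/mL = 124.2915 mg
Total = 497.2012 + 124.2915 = 621.4927 mg

621 mg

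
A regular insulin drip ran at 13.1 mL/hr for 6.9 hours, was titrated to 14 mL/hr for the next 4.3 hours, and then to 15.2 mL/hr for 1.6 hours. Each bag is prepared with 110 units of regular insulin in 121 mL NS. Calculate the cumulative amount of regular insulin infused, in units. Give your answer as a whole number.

159 units

Concentration = 110 units ÷ 121 mL = 0.9090909 units/mL
Stage 1: 13.1 mL/hr × 6.9 hr = 90.39 mL → 90.39 mL × 0.9090909 units/mL = 82.17273 units
Stage 2: 14 mL/hr × 4.3 hr = 60.2 mL → 60.2 mL × 0.9090909 units/mL = 54.72727 units
Stage 3: 15.2 mL/hr × 1.6 hr = 24.32 mL → 24.32 mL × 0.9090909 units/mL = 22.10909 units
Total = 82.17273 + 54.72727 + 22.10909 = 159.0091 units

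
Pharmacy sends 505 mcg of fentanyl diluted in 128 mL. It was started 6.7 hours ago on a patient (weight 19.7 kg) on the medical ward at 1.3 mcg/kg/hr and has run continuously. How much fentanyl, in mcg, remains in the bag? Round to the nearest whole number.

Dose = 1.3 mcg/kg/hr × 19.7 kg = 25.61 mcg/hr
Concentration = 505 mcg ÷ 128 mL = 3.945312 mcg/mL
Rate = 25.61 mcg/hr ÷ 3.945312 mcg/mL = 6.491248 mL/hr
Volume infused = 6.491248 mL/hr × 6.7 hr = 43.49136 mL
Volume remaining = 128 − 43.49136 = 84.50864 mL
Drug remaining = 84.50864 mL × 3.945312 mcg/mL = 333.413 mcg

333 mcg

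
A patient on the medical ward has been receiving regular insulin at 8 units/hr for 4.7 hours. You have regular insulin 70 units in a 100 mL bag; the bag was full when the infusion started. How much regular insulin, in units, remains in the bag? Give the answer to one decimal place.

32.4 units

Concentration = 70 units ÷ 100 mL = 0.7 units/mL
Rate = 8 units/hr ÷ 0.7 units/mL = 11.42857 mL/hr
Volume infused = 11.42857 mL/hr × 4.7 hr = 53.71429 mL
Volume remaining = 100 − 53.71429 = 46.28571 mL
Drug remaining = 46.28571 mL × 0.7 units/mL = 32.4 units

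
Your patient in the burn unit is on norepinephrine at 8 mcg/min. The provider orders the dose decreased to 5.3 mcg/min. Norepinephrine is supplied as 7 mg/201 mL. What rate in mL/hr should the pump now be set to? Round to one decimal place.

5.3 mcg/min × 60 min/hr = 318 mcg/hr
Concentration = 7 mg ÷ 201 mL = 0.03482587 mg/mL = 34.82587 mcg/mL
Rate = 318 mcg/hr ÷ 34.82587 mcg/mL = 9.131143 mL/hr

9.1 mL/hr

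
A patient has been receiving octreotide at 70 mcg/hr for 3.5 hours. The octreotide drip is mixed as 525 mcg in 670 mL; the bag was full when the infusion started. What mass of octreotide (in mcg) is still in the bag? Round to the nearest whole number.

Concentration = 525 mcg ÷ 670 mL = 0.7835821 mcg/mL
Rate = 70 mcg/hr ÷ 0.7835821 mcg/mL = 89.33333 mL/hr
Volume infused = 89.33333 mL/hr × 3.5 hr = 312.6667 mL
Volume remaining = 670 − 312.6667 = 357.3333 mL
Drug remaining = 357.3333 mL × 0.7835821 mcg/mL = 280 mcg

280 mcg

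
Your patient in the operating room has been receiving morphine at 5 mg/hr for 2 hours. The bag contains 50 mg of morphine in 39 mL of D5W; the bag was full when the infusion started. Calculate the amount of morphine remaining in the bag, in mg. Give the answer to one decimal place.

40.0 mg

Concentration = 50 mg ÷ 39 mL = 1.282051 mg/mL
Rate = 5 mg/hr ÷ 1.282051 mg/mL = 3.9 mL/hr
Volume infused = 3.9 mL/hr × 2 hr = 7.8 mL
Volume remaining = 39 − 7.8 = 31.2 mL
Drug remaining = 31.2 mL × 1.282051 mg/mL = 40 mg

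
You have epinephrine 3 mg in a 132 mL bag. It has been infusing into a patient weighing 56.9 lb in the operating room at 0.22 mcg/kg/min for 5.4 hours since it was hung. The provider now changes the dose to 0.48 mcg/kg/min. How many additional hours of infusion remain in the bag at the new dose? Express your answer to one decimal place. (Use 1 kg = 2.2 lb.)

Initial rate:
Weight = 56.9 lb ÷ 2.2 lb/kg = 25.86364 kg
Dose = 0.22 mcg/kg/min × 25.86364 kg = 5.69 mcg/min
5.69 mcg/min × 60 min/hr = 341.4 mcg/hr
Concentration = 3 mg ÷ 132 mL = 0.02272727 mg/mL = 22.72727 mcg/mL
Rate = 341.4 mcg/hr ÷ 22.72727 mcg/mL = 15.0216 mL/hr
Volume infused so far = 15.0216 mL/hr × 5.4 hr = 81.11664 mL
Volume remaining = 132 − 81.11664 = 50.88336 mL
New rate:
Dose = 0.48 mcg/kg/min × 25.86364 kg = 12.41455 mcg/min
12.41455 mcg/min × 60 min/hr = 744.8727 mcg/hr
Rate = 744.8727 mcg/hr ÷ 22.72727 mcg/mL = 32.7744 mL/hr
Time remaining = 50.88336 mL ÷ 32.7744 mL/hr = 1.552534 hr

1.6 hours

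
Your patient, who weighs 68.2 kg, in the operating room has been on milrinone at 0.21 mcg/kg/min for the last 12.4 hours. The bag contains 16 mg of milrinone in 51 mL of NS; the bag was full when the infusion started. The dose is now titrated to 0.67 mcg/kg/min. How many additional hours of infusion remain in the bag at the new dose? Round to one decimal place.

1.9 hours

Initial rate:
Dose = 0.21 mcg/kg/min × 68.2 kg = 14.322 mcg/min
14.322 mcg/min × 60 min/hr = 859.32 mcg/hr
Concentration = 16 mg ÷ 51 mL = 0.3137255 mg/mL = 313.7255 mcg/mL
Rate = 859.32 mcg/hr ÷ 313.7255 mcg/mL = 2.739082 mL/hr
Volume infused so far = 2.739082 mL/hr × 12.4 hr = 33.96462 mL
Volume remaining = 51 − 33.96462 = 17.03538 mL
New rate:
Dose = 0.67 mcg/kg/min × 68.2 kg = 45.694 mcg/min
45.694 mcg/min × 60 min/hr = 2741.64 mcg/hr
Rate = 2741.64 mcg/hr ÷ 313.7255 mcg/mL = 8.738978 mL/hr
Time remaining = 17.03538 mL ÷ 8.738978 mL/hr = 1.949356 hr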